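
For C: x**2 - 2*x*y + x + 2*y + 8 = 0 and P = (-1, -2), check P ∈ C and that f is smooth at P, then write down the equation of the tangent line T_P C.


Tangent line at P: 3*x + 4*y + 11 = 0.

Step 1: f(-1, -2) = 0, so P lies on C.
Step 2: partial derivatives
  f_x(x, y) = 2*x - 2*y + 1, f_y(x, y) = 2 - 2*x.
  f_x(P) = 3, f_y(P) = 4 (gradient nonzero, so P is smooth).
Step 3: tangent line at P: 3·(x − -1) + 4·(y − -2) = 0.
Expanding: 3*x + 4*y + 11 = 0.


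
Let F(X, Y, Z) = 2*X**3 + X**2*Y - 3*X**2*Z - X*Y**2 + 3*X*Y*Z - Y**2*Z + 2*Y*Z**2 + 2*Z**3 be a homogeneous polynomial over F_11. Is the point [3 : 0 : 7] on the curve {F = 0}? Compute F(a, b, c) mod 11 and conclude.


F(3,0,7) ≡ 1 (mod 11); P is NOT on the curve.

Evaluate F(3, 0, 7) term-by-term (mod 11).
  2*X**3 ↦ 2·27·1·1 = 54
  X**2*Y ↦ 1·9·0·1 = 0
  -3*X**2*Z ↦ -3·9·1·7 = -189
  -X*Y**2 ↦ -1·3·0·1 = 0
  3*X*Y*Z ↦ 3·3·0·7 = 0
  -Y**2*Z ↦ -1·1·0·7 = 0
  2*Y*Z**2 ↦ 2·1·0·49 = 0
  2*Z**3 ↦ 2·1·1·343 = 686
Sum: F(3, 0, 7) = (54) + (0) + (-189) + (0) + (0) + (0) + (0) + (686) = 551.
Reducing mod 11: 551 ≡ 1 (mod 11).
Since F(a, b, c) ≡ 1 ≠ 0 (mod 11), P does NOT lie on the curve.


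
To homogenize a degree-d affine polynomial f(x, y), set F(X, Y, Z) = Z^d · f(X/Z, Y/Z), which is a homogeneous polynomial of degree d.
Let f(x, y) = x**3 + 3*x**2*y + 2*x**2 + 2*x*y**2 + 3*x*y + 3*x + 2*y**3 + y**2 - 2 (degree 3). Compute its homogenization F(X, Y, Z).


F(X, Y, Z) = X**3 + 3*X**2*Y + 2*X**2*Z + 2*X*Y**2 + 3*X*Y*Z + 3*X*Z**2 + 2*Y**3 + Y**2*Z - 2*Z**3

deg(f) = 3.
Substitute x = X/Z, y = Y/Z into f, then multiply by Z^3.
  monomial 1·x^3·y^0 ↦ 1·X^3·Y^0·Z^0.
  monomial 3·x^2·y^1 ↦ 3·X^2·Y^1·Z^0.
  monomial 2·x^2·y^0 ↦ 2·X^2·Y^0·Z^1.
  monomial 2·x^1·y^2 ↦ 2·X^1·Y^2·Z^0.
  monomial 3·x^1·y^1 ↦ 3·X^1·Y^1·Z^1.
  monomial 3·x^1·y^0 ↦ 3·X^1·Y^0·Z^2.
  monomial 2·x^0·y^3 ↦ 2·X^0·Y^3·Z^0.
  monomial 1·x^0·y^2 ↦ 1·X^0·Y^2·Z^1.
  monomial -2·x^0·y^0 ↦ -2·X^0·Y^0·Z^3.
Collecting: F(X, Y, Z) = X**3 + 3*X**2*Y + 2*X**2*Z + 2*X*Y**2 + 3*X*Y*Z + 3*X*Z**2 + 2*Y**3 + Y**2*Z - 2*Z**3.


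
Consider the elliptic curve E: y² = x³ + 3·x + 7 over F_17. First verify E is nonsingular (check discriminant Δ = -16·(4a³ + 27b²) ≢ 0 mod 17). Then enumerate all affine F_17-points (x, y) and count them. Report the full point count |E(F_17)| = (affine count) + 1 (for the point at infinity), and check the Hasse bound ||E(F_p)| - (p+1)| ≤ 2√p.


Affine points = {(2, 2), (2, 15), (3, 3), (3, 14), (4, 7), (4, 10), (8, 4), (8, 13), (9, 7), (9, 10), (10, 0), (13, 4), (13, 13)}; affine count = 13; |E(F_17)| = 14.

Discriminant check: Δ ∝ 4a³ + 27b² = 4·3³ + 27·7² = 4·27 + 27·49 ≡ 3 (mod 17). Nonzero ⇒ E is nonsingular.
For each x ∈ F_17, compute rhs = x³ + 3·x + 7 mod 17, then count y ∈ F_17 with y² ≡ rhs.
  x = 0: rhs = 7, matching y values: none (0 points).
  x = 1: rhs = 11, matching y values: none (0 points).
  x = 2: rhs = 4, matching y values: 2, 15 (2 points).
  x = 3: rhs = 9, matching y values: 3, 14 (2 points).
  x = 4: rhs = 15, matching y values: 7, 10 (2 points).
  x = 5: rhs = 11, matching y values: none (0 points).
  x = 6: rhs = 3, matching y values: none (0 points).
  x = 7: rhs = 14, matching y values: none (0 points).
  x = 8: rhs = 16, matching y values: 4, 13 (2 points).
  x = 9: rhs = 15, matching y values: 7, 10 (2 points).
  x = 10: rhs = 0, matching y values: 0 (1 points).
  x = 11: rhs = 11, matching y values: none (0 points).
  x = 12: rhs = 3, matching y values: none (0 points).
  x = 13: rhs = 16, matching y values: 4, 13 (2 points).
  x = 14: rhs = 5, matching y values: none (0 points).
  x = 15: rhs = 10, matching y values: none (0 points).
  x = 16: rhs = 3, matching y values: none (0 points).
Total affine count: 13.
Full point count |E(F_17)| = 13 + 1 = 14.
Hasse bound: |14 − (17+1)| = |-4| = 4 ≤ 2√17 ≈ 8.2462 ✓.


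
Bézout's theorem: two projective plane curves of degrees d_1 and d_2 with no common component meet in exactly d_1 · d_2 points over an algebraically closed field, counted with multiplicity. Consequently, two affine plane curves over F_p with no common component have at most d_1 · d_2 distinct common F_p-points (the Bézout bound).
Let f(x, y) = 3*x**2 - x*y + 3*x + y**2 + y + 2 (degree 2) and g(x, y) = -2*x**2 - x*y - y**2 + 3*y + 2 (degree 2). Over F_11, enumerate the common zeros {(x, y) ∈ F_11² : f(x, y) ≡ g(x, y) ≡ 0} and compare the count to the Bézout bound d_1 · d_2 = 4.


Common zeros: ∅; count = 0; Bézout bound = 4.

deg(f) = 2, deg(g) = 2, so Bézout bound = 4.
Scan x ∈ F_11. For each x, list the y ∈ F_11 with f(x, y) ≡ 0 and those with g(x, y) ≡ 0 (mod 11); the common zeros in that column are the intersection.
  x = 0: f ≡ 0 at y ∈ {4, 6}; g ≡ 0 at y ∈ ∅; common: ∅.
  x = 1: f ≡ 0 at y ∈ {5, 6}; g ≡ 0 at y ∈ {0, 2}; common: ∅.
  x = 2: f ≡ 0 at y ∈ {2, 10}; g ≡ 0 at y ∈ ∅; common: ∅.
  x = 3: f ≡ 0 at y ∈ ∅; g ≡ 0 at y ∈ ∅; common: ∅.
  x = 4: f ≡ 0 at y ∈ {4, 10}; g ≡ 0 at y ∈ ∅; common: ∅.
  x = 5: f ≡ 0 at y ∈ {2}; g ≡ 0 at y ∈ ∅; common: ∅.
  x = 6: f ≡ 0 at y ∈ ∅; g ≡ 0 at y ∈ {3, 5}; common: ∅.
  x = 7: f ≡ 0 at y ∈ {1, 5}; g ≡ 0 at y ∈ ∅; common: ∅.
  x = 8: f ≡ 0 at y ∈ ∅; g ≡ 0 at y ∈ {1, 5}; common: ∅.
  x = 9: f ≡ 0 at y ∈ ∅; g ≡ 0 at y ∈ {2, 3}; common: ∅.
  x = 10: f ≡ 0 at y ∈ ∅; g ≡ 0 at y ∈ {0, 4}; common: ∅.
Collecting: common zeros = ∅, so the count is 0.
Comparison with the Bézout bound: 0 ≤ 4 = deg(f)·deg(g), as expected for curves with no common component (the affine F_11-count falls short of the bound because intersections may lie at infinity, over extension fields, or carry multiplicity).


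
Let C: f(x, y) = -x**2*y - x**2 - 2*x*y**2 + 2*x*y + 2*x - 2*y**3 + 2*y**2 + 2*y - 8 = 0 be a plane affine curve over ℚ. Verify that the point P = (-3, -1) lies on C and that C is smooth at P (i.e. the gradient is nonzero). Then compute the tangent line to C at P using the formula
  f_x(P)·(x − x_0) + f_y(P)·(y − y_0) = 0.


Tangent line at P: -2*x - 35*y - 41 = 0.

Step 1: f(-3, -1) = 0, so P lies on C.
Step 2: partial derivatives
  f_x(x, y) = -2*x*y - 2*x - 2*y**2 + 2*y + 2, f_y(x, y) = -x**2 - 4*x*y + 2*x - 6*y**2 + 4*y + 2.
  f_x(P) = -2, f_y(P) = -35 (gradient nonzero, so P is smooth).
Step 3: tangent line at P: -2·(x − -3) + -35·(y − -1) = 0.
Expanding: -2*x - 35*y - 41 = 0.


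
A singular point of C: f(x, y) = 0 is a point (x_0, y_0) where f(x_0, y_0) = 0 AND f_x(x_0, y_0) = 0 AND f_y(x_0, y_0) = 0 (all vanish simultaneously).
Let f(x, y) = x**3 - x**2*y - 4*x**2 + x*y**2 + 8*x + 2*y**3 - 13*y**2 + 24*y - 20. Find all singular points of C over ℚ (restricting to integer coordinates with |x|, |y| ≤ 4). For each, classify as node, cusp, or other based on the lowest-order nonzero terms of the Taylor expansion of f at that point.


Singular points: {(2, 2)}; classification: cusp.

Compute partial derivatives:
  f_x = 3*x**2 - 2*x*y - 8*x + y**2 + 8.
  f_y = -x**2 + 2*x*y + 6*y**2 - 26*y + 24.
Scan x_0 ∈ {−4, ..., 4}. For each x_0, f_y(x_0, y) is a polynomial in y; find its integer roots y ∈ {−4, ..., 4}, then test f_x and f at those candidates.
  x = -4: f_y(-4, y) = 6*y**2 - 34*y + 8; no integer root y with |y| ≤ 4.
  x = -3: f_y(-3, y) = 6*y**2 - 32*y + 15; no integer root y with |y| ≤ 4.
  x = -2: f_y(-2, y) = 6*y**2 - 30*y + 20; no integer root y with |y| ≤ 4.
  x = -1: f_y(-1, y) = 6*y**2 - 28*y + 23; no integer root y with |y| ≤ 4.
  x = 0: f_y(0, y) = 6*y**2 - 26*y + 24; vanishes at y ∈ {3}. (0, 3): f_x = 17 ≠ 0.
  x = 1: f_y(1, y) = 6*y**2 - 24*y + 23; no integer root y with |y| ≤ 4.
  x = 2: f_y(2, y) = 6*y**2 - 22*y + 20; vanishes at y ∈ {2}. (2, 2): f_x = 0, f = 0 — SINGULAR.
  x = 3: f_y(3, y) = 6*y**2 - 20*y + 15; no integer root y with |y| ≤ 4.
  x = 4: f_y(4, y) = 6*y**2 - 18*y + 8; no integer root y with |y| ≤ 4.
Only singular point on the grid: (2, 2).
Classify: substitute x = 2 + u, y = 2 + v and expand: f = u**3 - u**2*v + u*v**2 + 2*v**3 + v**2.
No constant or linear terms (consistent with a singular point). Quadratic part: v**2. Cubic part: u**3 - u**2*v + u*v**2 + 2*v**3.
The quadratic part v**2 is a perfect square, so there is a single (double) tangent line v = 0, i.e. y = 2. Restricting the cubic part to that line (v = 0) leaves u**3 ≠ 0, so f is not divisible by v and the branch is v² ≈ -u**3 to lowest order — this is a cusp.
Classification: cusp.


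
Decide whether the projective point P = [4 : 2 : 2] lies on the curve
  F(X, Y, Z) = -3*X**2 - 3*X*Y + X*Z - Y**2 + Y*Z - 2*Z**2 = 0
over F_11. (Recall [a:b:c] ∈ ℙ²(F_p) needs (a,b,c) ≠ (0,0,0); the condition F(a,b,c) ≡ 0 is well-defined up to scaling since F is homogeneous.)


F(4,2,2) ≡ 5 (mod 11); P is NOT on the curve.

Evaluate F(4, 2, 2) term-by-term (mod 11).
  -3*X**2 ↦ -3·16·1·1 = -48
  -3*X*Y ↦ -3·4·2·1 = -24
  X*Z ↦ 1·4·1·2 = 8
  -Y**2 ↦ -1·1·4·1 = -4
  Y*Z ↦ 1·1·2·2 = 4
  -2*Z**2 ↦ -2·1·1·4 = -8
Sum: F(4, 2, 2) = (-48) + (-24) + (8) + (-4) + (4) + (-8) = -72.
Reducing mod 11: -72 ≡ 5 (mod 11).
Since F(a, b, c) ≡ 5 ≠ 0 (mod 11), P does NOT lie on the curve.


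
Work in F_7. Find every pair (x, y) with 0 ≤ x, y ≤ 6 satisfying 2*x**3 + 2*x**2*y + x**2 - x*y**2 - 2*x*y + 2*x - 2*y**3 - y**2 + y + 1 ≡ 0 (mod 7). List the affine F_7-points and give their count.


Affine F_7-points: {(1, 3), (2, 2), (3, 0), (3, 1), (3, 4), (5, 3), (5, 5)}; count = 7.

For each of the 49 pairs (x, y) ∈ F_7², evaluate f(x, y) mod 7. Record the zeros.
  x = 0: [0↦1, 1↦6, 2↦4, 3↦4, 4↦1, 5↦4, 6↦1]  zeros at y ∈ ∅
  x = 1: [0↦6, 1↦3, 2↦5, 3↦0, 4↦4, 5↦5, 6↦5]  zeros at y ∈ {3}
  x = 2: [0↦4, 1↦4, 2↦0, 3↦1, 4↦2, 5↦5, 6↦5]  zeros at y ∈ {2}
  x = 3: [0↦0, 1↦0, 2↦1, 3↦5, 4↦0, 5↦2, 6↦6]  zeros at y ∈ {0, 1, 4}
  x = 4: [0↦6, 1↦3, 2↦6, 3↦3, 4↦3, 5↦1, 6↦6]  zeros at y ∈ ∅
  x = 5: [0↦6, 1↦4, 2↦6, 3↦0, 4↦2, 5↦0, 6↦3]  zeros at y ∈ {3, 5}
  x = 6: [0↦5, 1↦1, 2↦6, 3↦1, 4↦2, 5↦4, 6↦2]  zeros at y ∈ ∅
Collecting zeros: affine points = {(1, 3), (2, 2), (3, 0), (3, 1), (3, 4), (5, 3), (5, 5)}.
Total count |C(F_7)_aff| = 7.


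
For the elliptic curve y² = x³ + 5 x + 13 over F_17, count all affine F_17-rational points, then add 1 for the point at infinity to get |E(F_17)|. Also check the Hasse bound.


Affine points = {(0, 8), (0, 9), (1, 6), (1, 11), (3, 2), (3, 15), (6, 2), (6, 15), (7, 0), (8, 2), (8, 15), (10, 3), (10, 14), (12, 4), (12, 13)}; affine count = 15; |E(F_17)| = 16.

Discriminant check: Δ ∝ 4a³ + 27b² = 4·5³ + 27·13² = 4·125 + 27·169 ≡ 14 (mod 17). Nonzero ⇒ E is nonsingular.
For each x ∈ F_17, compute rhs = x³ + 5·x + 13 mod 17, then count y ∈ F_17 with y² ≡ rhs.
  x = 0: rhs = 13, matching y values: 8, 9 (2 points).
  x = 1: rhs = 2, matching y values: 6, 11 (2 points).
  x = 2: rhs = 14, matching y values: none (0 points).
  x = 3: rhs = 4, matching y values: 2, 15 (2 points).
  x = 4: rhs = 12, matching y values: none (0 points).
  x = 5: rhs = 10, matching y values: none (0 points).
  x = 6: rhs = 4, matching y values: 2, 15 (2 points).
  x = 7: rhs = 0, matching y values: 0 (1 points).
  x = 8: rhs = 4, matching y values: 2, 15 (2 points).
  x = 9: rhs = 5, matching y values: none (0 points).
  x = 10: rhs = 9, matching y values: 3, 14 (2 points).
  x = 11: rhs = 5, matching y values: none (0 points).
  x = 12: rhs = 16, matching y values: 4, 13 (2 points).
  x = 13: rhs = 14, matching y values: none (0 points).
  x = 14: rhs = 5, matching y values: none (0 points).
  x = 15: rhs = 12, matching y values: none (0 points).
  x = 16: rhs = 7, matching y values: none (0 points).
Total affine count: 15.
Full point count |E(F_17)| = 15 + 1 = 16.
Hasse bound: |16 − (17+1)| = |-2| = 2 ≤ 2√17 ≈ 8.2462 ✓.


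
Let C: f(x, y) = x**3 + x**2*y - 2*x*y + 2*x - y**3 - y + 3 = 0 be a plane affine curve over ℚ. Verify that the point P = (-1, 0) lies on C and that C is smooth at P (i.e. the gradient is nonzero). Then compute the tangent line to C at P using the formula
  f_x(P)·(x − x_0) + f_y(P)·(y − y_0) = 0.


Tangent line at P: 5*x + 2*y + 5 = 0.

Step 1: f(-1, 0) = 0, so P lies on C.
Step 2: partial derivatives
  f_x(x, y) = 3*x**2 + 2*x*y - 2*y + 2, f_y(x, y) = x**2 - 2*x - 3*y**2 - 1.
  f_x(P) = 5, f_y(P) = 2 (gradient nonzero, so P is smooth).
Step 3: tangent line at P: 5·(x − -1) + 2·(y − 0) = 0.
Expanding: 5*x + 2*y + 5 = 0.


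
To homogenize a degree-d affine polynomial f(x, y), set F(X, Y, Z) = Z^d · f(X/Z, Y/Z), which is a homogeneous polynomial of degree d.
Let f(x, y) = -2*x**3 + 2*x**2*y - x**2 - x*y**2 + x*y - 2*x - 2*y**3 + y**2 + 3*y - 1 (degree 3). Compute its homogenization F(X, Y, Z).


F(X, Y, Z) = -2*X**3 + 2*X**2*Y - X**2*Z - X*Y**2 + X*Y*Z - 2*X*Z**2 - 2*Y**3 + Y**2*Z + 3*Y*Z**2 - Z**3

deg(f) = 3.
Substitute x = X/Z, y = Y/Z into f, then multiply by Z^3.
  monomial -2·x^3·y^0 ↦ -2·X^3·Y^0·Z^0.
  monomial 2·x^2·y^1 ↦ 2·X^2·Y^1·Z^0.
  monomial -1·x^2·y^0 ↦ -1·X^2·Y^0·Z^1.
  monomial -1·x^1·y^2 ↦ -1·X^1·Y^2·Z^0.
  monomial 1·x^1·y^1 ↦ 1·X^1·Y^1·Z^1.
  monomial -2·x^1·y^0 ↦ -2·X^1·Y^0·Z^2.
  monomial -2·x^0·y^3 ↦ -2·X^0·Y^3·Z^0.
  monomial 1·x^0·y^2 ↦ 1·X^0·Y^2·Z^1.
  monomial 3·x^0·y^1 ↦ 3·X^0·Y^1·Z^2.
  monomial -1·x^0·y^0 ↦ -1·X^0·Y^0·Z^3.
Collecting: F(X, Y, Z) = -2*X**3 + 2*X**2*Y - X**2*Z - X*Y**2 + X*Y*Z - 2*X*Z**2 - 2*Y**3 + Y**2*Z + 3*Y*Z**2 - Z**3.


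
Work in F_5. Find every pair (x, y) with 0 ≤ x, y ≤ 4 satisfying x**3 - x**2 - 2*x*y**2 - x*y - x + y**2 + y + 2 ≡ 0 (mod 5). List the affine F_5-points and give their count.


Affine F_5-points: {(1, 1), (1, 4), (2, 1), (2, 2), (3, 1)}; count = 5.

For each of the 25 pairs (x, y) ∈ F_5², evaluate f(x, y) mod 5. Record the zeros.
  x = 0: [0↦2, 1↦4, 2↦3, 3↦4, 4↦2]  zeros at y ∈ ∅
  x = 1: [0↦1, 1↦0, 2↦2, 3↦2, 4↦0]  zeros at y ∈ {1, 4}
  x = 2: [0↦4, 1↦0, 2↦0, 3↦4, 4↦2]  zeros at y ∈ {1, 2}
  x = 3: [0↦2, 1↦0, 2↦3, 3↦1, 4↦4]  zeros at y ∈ {1}
  x = 4: [0↦1, 1↦1, 2↦2, 3↦4, 4↦2]  zeros at y ∈ ∅
Collecting zeros: affine points = {(1, 1), (1, 4), (2, 1), (2, 2), (3, 1)}.
Total count |C(F_5)_aff| = 5.


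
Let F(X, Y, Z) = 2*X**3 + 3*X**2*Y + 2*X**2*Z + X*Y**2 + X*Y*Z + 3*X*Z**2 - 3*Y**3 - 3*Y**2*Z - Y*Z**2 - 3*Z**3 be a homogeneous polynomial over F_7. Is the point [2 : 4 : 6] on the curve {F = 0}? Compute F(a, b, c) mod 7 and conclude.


F(2,4,6) ≡ 4 (mod 7); P is NOT on the curve.

Evaluate F(2, 4, 6) term-by-term (mod 7).
  2*X**3 ↦ 2·8·1·1 = 16
  3*X**2*Y ↦ 3·4·4·1 = 48
  2*X**2*Z ↦ 2·4·1·6 = 48
  X*Y**2 ↦ 1·2·16·1 = 32
  X*Y*Z ↦ 1·2·4·6 = 48
  3*X*Z**2 ↦ 3·2·1·36 = 216
  -3*Y**3 ↦ -3·1·64·1 = -192
  -3*Y**2*Z ↦ -3·1·16·6 = -288
  -Y*Z**2 ↦ -1·1·4·36 = -144
  -3*Z**3 ↦ -3·1·1·216 = -648
Sum: F(2, 4, 6) = (16) + (48) + (48) + (32) + (48) + (216) + (-192) + (-288) + (-144) + (-648) = -864.
Reducing mod 7: -864 ≡ 4 (mod 7).
Since F(a, b, c) ≡ 4 ≠ 0 (mod 7), P does NOT lie on the curve.


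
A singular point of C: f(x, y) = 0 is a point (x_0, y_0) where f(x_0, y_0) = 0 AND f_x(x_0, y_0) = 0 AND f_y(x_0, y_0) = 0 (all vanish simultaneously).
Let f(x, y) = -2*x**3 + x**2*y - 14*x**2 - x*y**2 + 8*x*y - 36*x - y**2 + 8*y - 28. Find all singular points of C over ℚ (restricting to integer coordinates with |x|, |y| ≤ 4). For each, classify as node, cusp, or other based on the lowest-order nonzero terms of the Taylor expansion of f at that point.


Singular points: {(-2, 2)}; classification: cusp.

Compute partial derivatives:
  f_x = -6*x**2 + 2*x*y - 28*x - y**2 + 8*y - 36.
  f_y = x**2 - 2*x*y + 8*x - 2*y + 8.
Scan x_0 ∈ {−4, ..., 4}. For each x_0, f_y(x_0, y) is a polynomial in y; find its integer roots y ∈ {−4, ..., 4}, then test f_x and f at those candidates.
  x = -4: f_y(-4, y) = 6*y - 8; no integer root y with |y| ≤ 4.
  x = -3: f_y(-3, y) = 4*y - 7; no integer root y with |y| ≤ 4.
  x = -2: f_y(-2, y) = 2*y - 4; vanishes at y ∈ {2}. (-2, 2): f_x = 0, f = 0 — SINGULAR.
  x = -1: f_y(-1, y) = 1; no integer root y with |y| ≤ 4.
  x = 0: f_y(0, y) = 8 - 2*y; vanishes at y ∈ {4}. (0, 4): f_x = -20 ≠ 0.
  x = 1: f_y(1, y) = 17 - 4*y; no integer root y with |y| ≤ 4.
  x = 2: f_y(2, y) = 28 - 6*y; no integer root y with |y| ≤ 4.
  x = 3: f_y(3, y) = 41 - 8*y; no integer root y with |y| ≤ 4.
  x = 4: f_y(4, y) = 56 - 10*y; no integer root y with |y| ≤ 4.
Only singular point on the grid: (-2, 2).
Classify: substitute x = -2 + u, y = 2 + v and expand: f = -2*u**3 + u**2*v - u*v**2 + v**2.
No constant or linear terms (consistent with a singular point). Quadratic part: v**2. Cubic part: -2*u**3 + u**2*v - u*v**2.
The quadratic part v**2 is a perfect square, so there is a single (double) tangent line v = 0, i.e. y = 2. Restricting the cubic part to that line (v = 0) leaves -2*u**3 ≠ 0, so f is not divisible by v and the branch is v² ≈ 2*u**3 to lowest order — this is a cusp.
Classification: cusp.


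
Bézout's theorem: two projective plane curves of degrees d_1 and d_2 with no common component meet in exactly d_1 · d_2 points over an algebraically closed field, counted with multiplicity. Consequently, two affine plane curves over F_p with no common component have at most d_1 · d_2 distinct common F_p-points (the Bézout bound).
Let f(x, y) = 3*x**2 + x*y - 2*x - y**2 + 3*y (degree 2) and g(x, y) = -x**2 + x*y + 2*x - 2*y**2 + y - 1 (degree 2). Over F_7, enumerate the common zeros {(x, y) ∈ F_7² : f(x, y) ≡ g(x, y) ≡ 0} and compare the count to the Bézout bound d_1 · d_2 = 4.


Common zeros: ∅; count = 0; Bézout bound = 4.

deg(f) = 2, deg(g) = 2, so Bézout bound = 4.
Scan x ∈ F_7. For each x, list the y ∈ F_7 with f(x, y) ≡ 0 and those with g(x, y) ≡ 0 (mod 7); the common zeros in that column are the intersection.
  x = 0: f ≡ 0 at y ∈ {0, 3}; g ≡ 0 at y ∈ {2}; common: ∅.
  x = 1: f ≡ 0 at y ∈ ∅; g ≡ 0 at y ∈ {0, 1}; common: ∅.
  x = 2: f ≡ 0 at y ∈ {2, 3}; g ≡ 0 at y ∈ {1, 4}; common: ∅.
  x = 3: f ≡ 0 at y ∈ {0, 6}; g ≡ 0 at y ∈ ∅; common: ∅.
  x = 4: f ≡ 0 at y ∈ ∅; g ≡ 0 at y ∈ {2, 4}; common: ∅.
  x = 5: f ≡ 0 at y ∈ {2, 6}; g ≡ 0 at y ∈ ∅; common: ∅.
  x = 6: f ≡ 0 at y ∈ ∅; g ≡ 0 at y ∈ ∅; common: ∅.
Collecting: common zeros = ∅, so the count is 0.
Comparison with the Bézout bound: 0 ≤ 4 = deg(f)·deg(g), as expected for curves with no common component (the affine F_7-count falls short of the bound because intersections may lie at infinity, over extension fields, or carry multiplicity).


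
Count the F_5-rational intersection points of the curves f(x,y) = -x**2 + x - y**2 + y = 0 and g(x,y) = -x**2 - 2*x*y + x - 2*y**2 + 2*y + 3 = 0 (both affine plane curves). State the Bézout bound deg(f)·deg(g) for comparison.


Common zeros: ∅; count = 0; Bézout bound = 4.

deg(f) = 2, deg(g) = 2, so Bézout bound = 4.
Scan x ∈ F_5. For each x, list the y ∈ F_5 with f(x, y) ≡ 0 and those with g(x, y) ≡ 0 (mod 5); the common zeros in that column are the intersection.
  x = 0: f ≡ 0 at y ∈ {0, 1}; g ≡ 0 at y ∈ ∅; common: ∅.
  x = 1: f ≡ 0 at y ∈ {0, 1}; g ≡ 0 at y ∈ {2, 3}; common: ∅.
  x = 2: f ≡ 0 at y ∈ ∅; g ≡ 0 at y ∈ ∅; common: ∅.
  x = 3: f ≡ 0 at y ∈ ∅; g ≡ 0 at y ∈ ∅; common: ∅.
  x = 4: f ≡ 0 at y ∈ ∅; g ≡ 0 at y ∈ {3, 4}; common: ∅.
Collecting: common zeros = ∅, so the count is 0.
Comparison with the Bézout bound: 0 ≤ 4 = deg(f)·deg(g), as expected for curves with no common component (the affine F_5-count falls short of the bound because intersections may lie at infinity, over extension fields, or carry multiplicity).


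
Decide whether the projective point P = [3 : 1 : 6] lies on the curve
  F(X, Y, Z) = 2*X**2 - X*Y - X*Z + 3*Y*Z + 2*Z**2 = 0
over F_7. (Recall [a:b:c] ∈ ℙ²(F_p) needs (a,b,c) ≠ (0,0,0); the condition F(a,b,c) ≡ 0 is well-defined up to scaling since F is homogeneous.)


F(3,1,6) ≡ 3 (mod 7); P is NOT on the curve.

Evaluate F(3, 1, 6) term-by-term (mod 7).
  2*X**2 ↦ 2·9·1·1 = 18
  -X*Y ↦ -1·3·1·1 = -3
  -X*Z ↦ -1·3·1·6 = -18
  3*Y*Z ↦ 3·1·1·6 = 18
  2*Z**2 ↦ 2·1·1·36 = 72
Sum: F(3, 1, 6) = (18) + (-3) + (-18) + (18) + (72) = 87.
Reducing mod 7: 87 ≡ 3 (mod 7).
Since F(a, b, c) ≡ 3 ≠ 0 (mod 7), P does NOT lie on the curve.


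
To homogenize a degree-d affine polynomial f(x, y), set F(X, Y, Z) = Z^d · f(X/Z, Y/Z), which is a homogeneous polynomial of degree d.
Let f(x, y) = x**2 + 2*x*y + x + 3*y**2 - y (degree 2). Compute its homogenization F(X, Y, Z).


F(X, Y, Z) = X**2 + 2*X*Y + X*Z + 3*Y**2 - Y*Z

deg(f) = 2.
Substitute x = X/Z, y = Y/Z into f, then multiply by Z^2.
  monomial 1·x^2·y^0 ↦ 1·X^2·Y^0·Z^0.
  monomial 2·x^1·y^1 ↦ 2·X^1·Y^1·Z^0.
  monomial 1·x^1·y^0 ↦ 1·X^1·Y^0·Z^1.
  monomial 3·x^0·y^2 ↦ 3·X^0·Y^2·Z^0.
  monomial -1·x^0·y^1 ↦ -1·X^0·Y^1·Z^1.
Collecting: F(X, Y, Z) = X**2 + 2*X*Y + X*Z + 3*Y**2 - Y*Z.


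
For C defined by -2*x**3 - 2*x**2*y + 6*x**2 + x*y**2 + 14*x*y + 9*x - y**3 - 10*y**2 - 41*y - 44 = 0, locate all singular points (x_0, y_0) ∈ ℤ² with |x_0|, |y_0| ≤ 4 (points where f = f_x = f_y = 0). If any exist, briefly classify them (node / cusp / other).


Singular points: {(2, -3)}; classification: cusp.

Compute partial derivatives:
  f_x = -6*x**2 - 4*x*y + 12*x + y**2 + 14*y + 9.
  f_y = -2*x**2 + 2*x*y + 14*x - 3*y**2 - 20*y - 41.
Scan x_0 ∈ {−4, ..., 4}. For each x_0, f_y(x_0, y) is a polynomial in y; find its integer roots y ∈ {−4, ..., 4}, then test f_x and f at those candidates.
  x = -4: f_y(-4, y) = -3*y**2 - 28*y - 129; no integer root y with |y| ≤ 4.
  x = -3: f_y(-3, y) = -3*y**2 - 26*y - 101; no integer root y with |y| ≤ 4.
  x = -2: f_y(-2, y) = -3*y**2 - 24*y - 77; no integer root y with |y| ≤ 4.
  x = -1: f_y(-1, y) = -3*y**2 - 22*y - 57; no integer root y with |y| ≤ 4.
  x = 0: f_y(0, y) = -3*y**2 - 20*y - 41; no integer root y with |y| ≤ 4.
  x = 1: f_y(1, y) = -3*y**2 - 18*y - 29; no integer root y with |y| ≤ 4.
  x = 2: f_y(2, y) = -3*y**2 - 16*y - 21; vanishes at y ∈ {-3}. (2, -3): f_x = 0, f = 0 — SINGULAR.
  x = 3: f_y(3, y) = -3*y**2 - 14*y - 17; no integer root y with |y| ≤ 4.
  x = 4: f_y(4, y) = -3*y**2 - 12*y - 17; no integer root y with |y| ≤ 4.
Only singular point on the grid: (2, -3).
Classify: substitute x = 2 + u, y = -3 + v and expand: f = -2*u**3 - 2*u**2*v + u*v**2 - v**3 + v**2.
No constant or linear terms (consistent with a singular point). Quadratic part: v**2. Cubic part: -2*u**3 - 2*u**2*v + u*v**2 - v**3.
The quadratic part v**2 is a perfect square, so there is a single (double) tangent line v = 0, i.e. y = -3. Restricting the cubic part to that line (v = 0) leaves -2*u**3 ≠ 0, so f is not divisible by v and the branch is v² ≈ 2*u**3 to lowest order — this is a cusp.
Classification: cusp.


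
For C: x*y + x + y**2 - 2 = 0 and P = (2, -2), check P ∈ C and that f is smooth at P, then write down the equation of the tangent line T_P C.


Tangent line at P: -x - 2*y - 2 = 0.

Step 1: f(2, -2) = 0, so P lies on C.
Step 2: partial derivatives
  f_x(x, y) = y + 1, f_y(x, y) = x + 2*y.
  f_x(P) = -1, f_y(P) = -2 (gradient nonzero, so P is smooth).
Step 3: tangent line at P: -1·(x − 2) + -2·(y − -2) = 0.
Expanding: -x - 2*y - 2 = 0.


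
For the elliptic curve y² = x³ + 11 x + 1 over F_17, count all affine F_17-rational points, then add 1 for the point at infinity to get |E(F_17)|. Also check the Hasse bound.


Affine points = {(0, 1), (0, 16), (1, 8), (1, 9), (7, 8), (7, 9), (9, 8), (9, 9), (11, 5), (11, 12), (12, 5), (12, 12), (14, 3), (14, 14)}; affine count = 14; |E(F_17)| = 15.

Discriminant check: Δ ∝ 4a³ + 27b² = 4·11³ + 27·1² = 4·1331 + 27·1 ≡ 13 (mod 17). Nonzero ⇒ E is nonsingular.
For each x ∈ F_17, compute rhs = x³ + 11·x + 1 mod 17, then count y ∈ F_17 with y² ≡ rhs.
  x = 0: rhs = 1, matching y values: 1, 16 (2 points).
  x = 1: rhs = 13, matching y values: 8, 9 (2 points).
  x = 2: rhs = 14, matching y values: none (0 points).
  x = 3: rhs = 10, matching y values: none (0 points).
  x = 4: rhs = 7, matching y values: none (0 points).
  x = 5: rhs = 11, matching y values: none (0 points).
  x = 6: rhs = 11, matching y values: none (0 points).
  x = 7: rhs = 13, matching y values: 8, 9 (2 points).
  x = 8: rhs = 6, matching y values: none (0 points).
  x = 9: rhs = 13, matching y values: 8, 9 (2 points).
  x = 10: rhs = 6, matching y values: none (0 points).
  x = 11: rhs = 8, matching y values: 5, 12 (2 points).
  x = 12: rhs = 8, matching y values: 5, 12 (2 points).
  x = 13: rhs = 12, matching y values: none (0 points).
  x = 14: rhs = 9, matching y values: 3, 14 (2 points).
  x = 15: rhs = 5, matching y values: none (0 points).
  x = 16: rhs = 6, matching y values: none (0 points).
Total affine count: 14.
Full point count |E(F_17)| = 14 + 1 = 15.
Hasse bound: |15 − (17+1)| = |-3| = 3 ≤ 2√17 ≈ 8.2462 ✓.


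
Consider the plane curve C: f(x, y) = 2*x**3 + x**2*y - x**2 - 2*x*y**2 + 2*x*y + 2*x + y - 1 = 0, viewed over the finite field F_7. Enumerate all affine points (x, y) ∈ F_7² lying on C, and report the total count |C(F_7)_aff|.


Affine F_7-points: {(0, 1), (1, 4), (1, 5), (3, 6), (4, 0), (4, 4), (5, 2), (5, 3)}; count = 8.

For each of the 49 pairs (x, y) ∈ F_7², evaluate f(x, y) mod 7. Record the zeros.
  x = 0: [0↦6, 1↦0, 2↦1, 3↦2, 4↦3, 5↦4, 6↦5]  zeros at y ∈ {1}
  x = 1: [0↦2, 1↦4, 2↦2, 3↦3, 4↦0, 5↦0, 6↦3]  zeros at y ∈ {4, 5}
  x = 2: [0↦1, 1↦6, 2↦3, 3↦6, 4↦1, 5↦2, 6↦2]  zeros at y ∈ ∅
  x = 3: [0↦1, 1↦4, 2↦2, 3↦2, 4↦4, 5↦1, 6↦0]  zeros at y ∈ {6}
  x = 4: [0↦0, 1↦3, 2↦4, 3↦3, 4↦0, 5↦2, 6↦2]  zeros at y ∈ {0, 4}
  x = 5: [0↦3, 1↦1, 2↦0, 3↦0, 4↦1, 5↦3, 6↦6]  zeros at y ∈ {2, 3}
  x = 6: [0↦1, 1↦3, 2↦2, 3↦5, 4↦5, 5↦2, 6↦3]  zeros at y ∈ ∅
Collecting zeros: affine points = {(0, 1), (1, 4), (1, 5), (3, 6), (4, 0), (4, 4), (5, 2), (5, 3)}.
Total count |C(F_7)_aff| = 8.


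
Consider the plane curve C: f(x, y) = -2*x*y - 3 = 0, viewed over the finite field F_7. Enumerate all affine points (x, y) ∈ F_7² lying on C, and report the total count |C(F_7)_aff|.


Affine F_7-points: {(1, 2), (2, 1), (3, 3), (4, 4), (5, 6), (6, 5)}; count = 6.

For each of the 49 pairs (x, y) ∈ F_7², evaluate f(x, y) mod 7. Record the zeros.
  x = 0: [0↦4, 1↦4, 2↦4, 3↦4, 4↦4, 5↦4, 6↦4]  zeros at y ∈ ∅
  x = 1: [0↦4, 1↦2, 2↦0, 3↦5, 4↦3, 5↦1, 6↦6]  zeros at y ∈ {2}
  x = 2: [0↦4, 1↦0, 2↦3, 3↦6, 4↦2, 5↦5, 6↦1]  zeros at y ∈ {1}
  x = 3: [0↦4, 1↦5, 2↦6, 3↦0, 4↦1, 5↦2, 6↦3]  zeros at y ∈ {3}
  x = 4: [0↦4, 1↦3, 2↦2, 3↦1, 4↦0, 5↦6, 6↦5]  zeros at y ∈ {4}
  x = 5: [0↦4, 1↦1, 2↦5, 3↦2, 4↦6, 5↦3, 6↦0]  zeros at y ∈ {6}
  x = 6: [0↦4, 1↦6, 2↦1, 3↦3, 4↦5, 5↦0, 6↦2]  zeros at y ∈ {5}
Collecting zeros: affine points = {(1, 2), (2, 1), (3, 3), (4, 4), (5, 6), (6, 5)}.
Total count |C(F_7)_aff| = 6.


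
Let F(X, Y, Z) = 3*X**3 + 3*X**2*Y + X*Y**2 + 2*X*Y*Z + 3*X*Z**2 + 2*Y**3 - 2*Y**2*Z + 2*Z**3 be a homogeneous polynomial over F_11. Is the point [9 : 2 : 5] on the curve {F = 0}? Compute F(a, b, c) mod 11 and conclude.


F(9,2,5) ≡ 6 (mod 11); P is NOT on the curve.

Evaluate F(9, 2, 5) term-by-term (mod 11).
  3*X**3 ↦ 3·729·1·1 = 2187
  3*X**2*Y ↦ 3·81·2·1 = 486
  X*Y**2 ↦ 1·9·4·1 = 36
  2*X*Y*Z ↦ 2·9·2·5 = 180
  3*X*Z**2 ↦ 3·9·1·25 = 675
  2*Y**3 ↦ 2·1·8·1 = 16
  -2*Y**2*Z ↦ -2·1·4·5 = -40
  2*Z**3 ↦ 2·1·1·125 = 250
Sum: F(9, 2, 5) = (2187) + (486) + (36) + (180) + (675) + (16) + (-40) + (250) = 3790.
Reducing mod 11: 3790 ≡ 6 (mod 11).
Since F(a, b, c) ≡ 6 ≠ 0 (mod 11), P does NOT lie on the curve.


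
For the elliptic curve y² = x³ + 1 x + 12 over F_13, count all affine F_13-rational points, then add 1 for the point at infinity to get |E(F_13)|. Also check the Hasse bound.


Affine points = {(0, 5), (0, 8), (1, 1), (1, 12), (2, 3), (2, 10), (3, 4), (3, 9), (5, 5), (5, 8), (6, 0), (8, 5), (8, 8), (9, 3), (9, 10), (12, 6), (12, 7)}; affine count = 17; |E(F_13)| = 18.

Discriminant check: Δ ∝ 4a³ + 27b² = 4·1³ + 27·12² = 4·1 + 27·144 ≡ 5 (mod 13). Nonzero ⇒ E is nonsingular.
For each x ∈ F_13, compute rhs = x³ + 1·x + 12 mod 13, then count y ∈ F_13 with y² ≡ rhs.
  x = 0: rhs = 12, matching y values: 5, 8 (2 points).
  x = 1: rhs = 1, matching y values: 1, 12 (2 points).
  x = 2: rhs = 9, matching y values: 3, 10 (2 points).
  x = 3: rhs = 3, matching y values: 4, 9 (2 points).
  x = 4: rhs = 2, matching y values: none (0 points).
  x = 5: rhs = 12, matching y values: 5, 8 (2 points).
  x = 6: rhs = 0, matching y values: 0 (1 points).
  x = 7: rhs = 11, matching y values: none (0 points).
  x = 8: rhs = 12, matching y values: 5, 8 (2 points).
  x = 9: rhs = 9, matching y values: 3, 10 (2 points).
  x = 10: rhs = 8, matching y values: none (0 points).
  x = 11: rhs = 2, matching y values: none (0 points).
  x = 12: rhs = 10, matching y values: 6, 7 (2 points).
Total affine count: 17.
Full point count |E(F_13)| = 17 + 1 = 18.
Hasse bound: |18 − (13+1)| = |4| = 4 ≤ 2√13 ≈ 7.2111 ✓.


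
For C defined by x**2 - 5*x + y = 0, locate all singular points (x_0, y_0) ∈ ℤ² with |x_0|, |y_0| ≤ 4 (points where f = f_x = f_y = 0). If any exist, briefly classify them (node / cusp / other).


No singular points in the scanned grid; C is smooth there.

Compute partial derivatives:
  f_x = 2*x - 5.
  f_y = 1.
f_y = 1 is a nonzero constant, so f_y never vanishes: no point (x, y) can satisfy f = f_x = f_y = 0. In particular no (x, y) ∈ {−4, ..., 4}² is singular; the curve is smooth.


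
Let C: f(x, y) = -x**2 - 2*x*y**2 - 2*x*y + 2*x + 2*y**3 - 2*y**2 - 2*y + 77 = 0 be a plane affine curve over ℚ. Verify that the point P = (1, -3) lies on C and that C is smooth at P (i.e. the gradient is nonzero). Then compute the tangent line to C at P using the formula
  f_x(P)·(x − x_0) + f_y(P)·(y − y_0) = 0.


Tangent line at P: -12*x + 74*y + 234 = 0.

Step 1: f(1, -3) = 0, so P lies on C.
Step 2: partial derivatives
  f_x(x, y) = -2*x - 2*y**2 - 2*y + 2, f_y(x, y) = -4*x*y - 2*x + 6*y**2 - 4*y - 2.
  f_x(P) = -12, f_y(P) = 74 (gradient nonzero, so P is smooth).
Step 3: tangent line at P: -12·(x − 1) + 74·(y − -3) = 0.
Expanding: -12*x + 74*y + 234 = 0.


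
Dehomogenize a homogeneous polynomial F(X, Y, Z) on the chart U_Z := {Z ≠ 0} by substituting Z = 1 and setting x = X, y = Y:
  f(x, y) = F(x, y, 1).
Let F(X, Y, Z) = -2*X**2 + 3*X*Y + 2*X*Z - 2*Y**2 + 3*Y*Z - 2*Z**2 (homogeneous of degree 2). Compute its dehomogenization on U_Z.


f(x, y) = -2*x**2 + 3*x*y + 2*x - 2*y**2 + 3*y - 2

On U_Z we set Z = 1. Each monomial c·X^i·Y^j·Z^k in F becomes c·x^i·y^j·1^k = c·x^i·y^j.
Substituting Z = 1: F(X, Y, 1) = -2*x**2 + 3*x*y + 2*x - 2*y**2 + 3*y - 2.
Note: deg(f) ≤ deg(F) = 2; strict inequality happens when F is divisible by Z (lost terms).


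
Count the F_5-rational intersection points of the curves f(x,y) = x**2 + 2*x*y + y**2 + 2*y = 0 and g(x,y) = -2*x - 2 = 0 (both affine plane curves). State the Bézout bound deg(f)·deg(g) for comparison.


Common zeros: {(4, 2), (4, 3)}; count = 2; Bézout bound = 2.

deg(f) = 2, deg(g) = 1, so Bézout bound = 2.
Scan x ∈ F_5. For each x, list the y ∈ F_5 with f(x, y) ≡ 0 and those with g(x, y) ≡ 0 (mod 5); the common zeros in that column are the intersection.
  x = 0: f ≡ 0 at y ∈ {0, 3}; g ≡ 0 at y ∈ ∅; common: ∅.
  x = 1: f ≡ 0 at y ∈ ∅; g ≡ 0 at y ∈ ∅; common: ∅.
  x = 2: f ≡ 0 at y ∈ {2}; g ≡ 0 at y ∈ ∅; common: ∅.
  x = 3: f ≡ 0 at y ∈ ∅; g ≡ 0 at y ∈ ∅; common: ∅.
  x = 4: f ≡ 0 at y ∈ {2, 3}; g ≡ 0 at y ∈ {0, 1, 2, 3, 4}; common: {2, 3}.
Collecting: common zeros = {(4, 2), (4, 3)}, so the count is 2.
Comparison with the Bézout bound: 2 ≤ 2 = deg(f)·deg(g), as expected for curves with no common component (the bound is attained).


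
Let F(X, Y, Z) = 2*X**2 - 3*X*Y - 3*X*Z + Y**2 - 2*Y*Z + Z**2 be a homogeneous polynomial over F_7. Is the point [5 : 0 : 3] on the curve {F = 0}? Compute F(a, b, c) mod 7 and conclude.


F(5,0,3) ≡ 0 (mod 7); P is on the curve.

Evaluate F(5, 0, 3) term-by-term (mod 7).
  2*X**2 ↦ 2·25·1·1 = 50
  -3*X*Y ↦ -3·5·0·1 = 0
  -3*X*Z ↦ -3·5·1·3 = -45
  Y**2 ↦ 1·1·0·1 = 0
  -2*Y*Z ↦ -2·1·0·3 = 0
  Z**2 ↦ 1·1·1·9 = 9
Sum: F(5, 0, 3) = (50) + (0) + (-45) + (0) + (0) + (9) = 14.
Reducing mod 7: 14 ≡ 0 (mod 7).
Since F(a, b, c) ≡ 0 (mod 7), P lies on the curve.


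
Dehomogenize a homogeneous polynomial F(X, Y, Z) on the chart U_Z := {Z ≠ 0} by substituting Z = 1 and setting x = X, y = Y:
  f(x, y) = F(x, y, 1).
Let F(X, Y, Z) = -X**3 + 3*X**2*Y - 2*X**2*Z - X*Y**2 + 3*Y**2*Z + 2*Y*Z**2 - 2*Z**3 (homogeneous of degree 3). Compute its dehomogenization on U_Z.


f(x, y) = -x**3 + 3*x**2*y - 2*x**2 - x*y**2 + 3*y**2 + 2*y - 2

On U_Z we set Z = 1. Each monomial c·X^i·Y^j·Z^k in F becomes c·x^i·y^j·1^k = c·x^i·y^j.
Substituting Z = 1: F(X, Y, 1) = -x**3 + 3*x**2*y - 2*x**2 - x*y**2 + 3*y**2 + 2*y - 2.
Note: deg(f) ≤ deg(F) = 3; strict inequality happens when F is divisible by Z (lost terms).


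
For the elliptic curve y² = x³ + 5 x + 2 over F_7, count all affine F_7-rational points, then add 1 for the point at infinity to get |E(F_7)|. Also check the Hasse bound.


Affine points = {(0, 3), (0, 4), (1, 1), (1, 6), (3, 3), (3, 4), (4, 3), (4, 4)}; affine count = 8; |E(F_7)| = 9.

Discriminant check: Δ ∝ 4a³ + 27b² = 4·5³ + 27·2² = 4·125 + 27·4 ≡ 6 (mod 7). Nonzero ⇒ E is nonsingular.
For each x ∈ F_7, compute rhs = x³ + 5·x + 2 mod 7, then count y ∈ F_7 with y² ≡ rhs.
  x = 0: rhs = 2, matching y values: 3, 4 (2 points).
  x = 1: rhs = 1, matching y values: 1, 6 (2 points).
  x = 2: rhs = 6, matching y values: none (0 points).
  x = 3: rhs = 2, matching y values: 3, 4 (2 points).
  x = 4: rhs = 2, matching y values: 3, 4 (2 points).
  x = 5: rhs = 5, matching y values: none (0 points).
  x = 6: rhs = 3, matching y values: none (0 points).
Total affine count: 8.
Full point count |E(F_7)| = 8 + 1 = 9.
Hasse bound: |9 − (7+1)| = |1| = 1 ≤ 2√7 ≈ 5.2915 ✓.


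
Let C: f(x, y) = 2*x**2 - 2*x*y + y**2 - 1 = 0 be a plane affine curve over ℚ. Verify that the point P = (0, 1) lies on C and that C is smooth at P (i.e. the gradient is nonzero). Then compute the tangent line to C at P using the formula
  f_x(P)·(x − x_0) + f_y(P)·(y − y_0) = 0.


Tangent line at P: -2*x + 2*y - 2 = 0.

Step 1: f(0, 1) = 0, so P lies on C.
Step 2: partial derivatives
  f_x(x, y) = 4*x - 2*y, f_y(x, y) = -2*x + 2*y.
  f_x(P) = -2, f_y(P) = 2 (gradient nonzero, so P is smooth).
Step 3: tangent line at P: -2·(x − 0) + 2·(y − 1) = 0.
Expanding: -2*x + 2*y - 2 = 0.


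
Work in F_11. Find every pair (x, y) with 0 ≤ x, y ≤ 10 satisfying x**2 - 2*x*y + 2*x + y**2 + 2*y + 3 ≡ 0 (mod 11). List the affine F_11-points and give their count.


Affine F_11-points: {(0, 2), (0, 7), (1, 4), (1, 7), (2, 0), (2, 2), (4, 1), (4, 5), (5, 4), (7, 0), (7, 1)}; count = 11.

For each of the 121 pairs (x, y) ∈ F_11², evaluate f(x, y) mod 11. Record the zeros.
  x = 0: [0↦3, 1↦6, 2↦0, 3↦7, 4↦5, 5↦5, 6↦7, 7↦0, 8↦6, 9↦3, 10↦2]  zeros at y ∈ {2, 7}
  x = 1: [0↦6, 1↦7, 2↦10, 3↦4, 4↦0, 5↦9, 6↦9, 7↦0, 8↦4, 9↦10, 10↦7]  zeros at y ∈ {4, 7}
  x = 2: [0↦0, 1↦10, 2↦0, 3↦3, 4↦8, 5↦4, 6↦2, 7↦2, 8↦4, 9↦8, 10↦3]  zeros at y ∈ {0, 2}
  x = 3: [0↦7, 1↦4, 2↦3, 3↦4, 4↦7, 5↦1, 6↦8, 7↦6, 8↦6, 9↦8, 10↦1]  zeros at y ∈ ∅
  x = 4: [0↦5, 1↦0, 2↦8, 3↦7, 4↦8, 5↦0, 6↦5, 7↦1, 8↦10, 9↦10, 10↦1]  zeros at y ∈ {1, 5}
  x = 5: [0↦5, 1↦9, 2↦4, 3↦1, 4↦0, 5↦1, 6↦4, 7↦9, 8↦5, 9↦3, 10↦3]  zeros at y ∈ {4}
  x = 6: [0↦7, 1↦9, 2↦2, 3↦8, 4↦5, 5↦4, 6↦5, 7↦8, 8↦2, 9↦9, 10↦7]  zeros at y ∈ ∅
  x = 7: [0↦0, 1↦0, 2↦2, 3↦6, 4↦1, 5↦9, 6↦8, 7↦9, 8↦1, 9↦6, 10↦2]  zeros at y ∈ {0, 1}
  x = 8: [0↦6, 1↦4, 2↦4, 3↦6, 4↦10, 5↦5, 6↦2, 7↦1, 8↦2, 9↦5, 10↦10]  zeros at y ∈ ∅
  x = 9: [0↦3, 1↦10, 2↦8, 3↦8, 4↦10, 5↦3, 6↦9, 7↦6, 8↦5, 9↦6, 10↦9]  zeros at y ∈ ∅
  x = 10: [0↦2, 1↦7, 2↦3, 3↦1, 4↦1, 5↦3, 6↦7, 7↦2, 8↦10, 9↦9, 10↦10]  zeros at y ∈ ∅
Collecting zeros: affine points = {(0, 2), (0, 7), (1, 4), (1, 7), (2, 0), (2, 2), (4, 1), (4, 5), (5, 4), (7, 0), (7, 1)}.
Total count |C(F_11)_aff| = 11.


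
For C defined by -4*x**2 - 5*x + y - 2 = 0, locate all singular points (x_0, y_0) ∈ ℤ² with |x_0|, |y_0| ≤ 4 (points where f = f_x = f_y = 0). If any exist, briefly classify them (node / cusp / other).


No singular points in the scanned grid; C is smooth there.

Compute partial derivatives:
  f_x = -8*x - 5.
  f_y = 1.
f_y = 1 is a nonzero constant, so f_y never vanishes: no point (x, y) can satisfy f = f_x = f_y = 0. In particular no (x, y) ∈ {−4, ..., 4}² is singular; the curve is smooth.


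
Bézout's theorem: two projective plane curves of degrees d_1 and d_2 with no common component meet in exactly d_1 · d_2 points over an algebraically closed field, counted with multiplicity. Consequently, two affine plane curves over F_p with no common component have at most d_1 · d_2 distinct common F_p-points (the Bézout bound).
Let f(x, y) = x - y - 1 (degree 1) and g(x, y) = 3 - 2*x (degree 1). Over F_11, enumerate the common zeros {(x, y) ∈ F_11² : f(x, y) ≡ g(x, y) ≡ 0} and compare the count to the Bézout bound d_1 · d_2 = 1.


Common zeros: {(7, 6)}; count = 1; Bézout bound = 1.

deg(f) = 1, deg(g) = 1, so Bézout bound = 1.
Scan x ∈ F_11. For each x, list the y ∈ F_11 with f(x, y) ≡ 0 and those with g(x, y) ≡ 0 (mod 11); the common zeros in that column are the intersection.
  x = 0: f ≡ 0 at y ∈ {10}; g ≡ 0 at y ∈ ∅; common: ∅.
  x = 1: f ≡ 0 at y ∈ {0}; g ≡ 0 at y ∈ ∅; common: ∅.
  x = 2: f ≡ 0 at y ∈ {1}; g ≡ 0 at y ∈ ∅; common: ∅.
  x = 3: f ≡ 0 at y ∈ {2}; g ≡ 0 at y ∈ ∅; common: ∅.
  x = 4: f ≡ 0 at y ∈ {3}; g ≡ 0 at y ∈ ∅; common: ∅.
  x = 5: f ≡ 0 at y ∈ {4}; g ≡ 0 at y ∈ ∅; common: ∅.
  x = 6: f ≡ 0 at y ∈ {5}; g ≡ 0 at y ∈ ∅; common: ∅.
  x = 7: f ≡ 0 at y ∈ {6}; g ≡ 0 at y ∈ {0, 1, 2, 3, 4, 5, 6, 7, 8, 9, 10}; common: {6}.
  x = 8: f ≡ 0 at y ∈ {7}; g ≡ 0 at y ∈ ∅; common: ∅.
  x = 9: f ≡ 0 at y ∈ {8}; g ≡ 0 at y ∈ ∅; common: ∅.
  x = 10: f ≡ 0 at y ∈ {9}; g ≡ 0 at y ∈ ∅; common: ∅.
Collecting: common zeros = {(7, 6)}, so the count is 1.
Comparison with the Bézout bound: 1 ≤ 1 = deg(f)·deg(g), as expected for curves with no common component (the bound is attained).


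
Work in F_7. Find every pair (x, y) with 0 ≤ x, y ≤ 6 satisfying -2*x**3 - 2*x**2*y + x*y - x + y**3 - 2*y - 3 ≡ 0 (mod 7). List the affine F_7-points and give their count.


Affine F_7-points: {(0, 5), (2, 0), (2, 1), (2, 6), (3, 3), (6, 0)}; count = 6.

For each of the 49 pairs (x, y) ∈ F_7², evaluate f(x, y) mod 7. Record the zeros.
  x = 0: [0↦4, 1↦3, 2↦1, 3↦4, 4↦4, 5↦0, 6↦5]  zeros at y ∈ {5}
  x = 1: [0↦1, 1↦6, 2↦3, 3↦5, 4↦4, 5↦6, 6↦3]  zeros at y ∈ ∅
  x = 2: [0↦0, 1↦0, 2↦6, 3↦3, 4↦4, 5↦1, 6↦0]  zeros at y ∈ {0, 1, 6}
  x = 3: [0↦3, 1↦1, 2↦5, 3↦0, 4↦6, 5↦1, 6↦5]  zeros at y ∈ {3}
  x = 4: [0↦5, 1↦4, 2↦2, 3↦5, 4↦5, 5↦1, 6↦6]  zeros at y ∈ ∅
  x = 5: [0↦1, 1↦4, 2↦6, 3↦6, 4↦3, 5↦3, 6↦5]  zeros at y ∈ ∅
  x = 6: [0↦0, 1↦3, 2↦5, 3↦5, 4↦2, 5↦2, 6↦4]  zeros at y ∈ {0}
Collecting zeros: affine points = {(0, 5), (2, 0), (2, 1), (2, 6), (3, 3), (6, 0)}.
Total count |C(F_7)_aff| = 6.
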